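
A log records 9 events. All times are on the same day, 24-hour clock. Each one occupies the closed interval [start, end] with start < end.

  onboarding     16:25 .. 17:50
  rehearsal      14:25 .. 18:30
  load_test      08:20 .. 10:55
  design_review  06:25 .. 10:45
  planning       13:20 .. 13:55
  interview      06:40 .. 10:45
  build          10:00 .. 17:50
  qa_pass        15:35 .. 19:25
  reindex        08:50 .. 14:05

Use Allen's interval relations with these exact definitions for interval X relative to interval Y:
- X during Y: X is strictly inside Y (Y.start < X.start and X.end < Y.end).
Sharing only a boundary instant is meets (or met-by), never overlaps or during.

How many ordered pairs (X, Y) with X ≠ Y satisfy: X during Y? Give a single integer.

4

Checking all 72 ordered pairs for relation 'during'; matching pairs in alphabetical order:
(onboarding, qa_pass): onboarding during qa_pass ✓
(onboarding, rehearsal): onboarding during rehearsal ✓
(planning, build): planning during build ✓
(planning, reindex): planning during reindex ✓
Count: 4.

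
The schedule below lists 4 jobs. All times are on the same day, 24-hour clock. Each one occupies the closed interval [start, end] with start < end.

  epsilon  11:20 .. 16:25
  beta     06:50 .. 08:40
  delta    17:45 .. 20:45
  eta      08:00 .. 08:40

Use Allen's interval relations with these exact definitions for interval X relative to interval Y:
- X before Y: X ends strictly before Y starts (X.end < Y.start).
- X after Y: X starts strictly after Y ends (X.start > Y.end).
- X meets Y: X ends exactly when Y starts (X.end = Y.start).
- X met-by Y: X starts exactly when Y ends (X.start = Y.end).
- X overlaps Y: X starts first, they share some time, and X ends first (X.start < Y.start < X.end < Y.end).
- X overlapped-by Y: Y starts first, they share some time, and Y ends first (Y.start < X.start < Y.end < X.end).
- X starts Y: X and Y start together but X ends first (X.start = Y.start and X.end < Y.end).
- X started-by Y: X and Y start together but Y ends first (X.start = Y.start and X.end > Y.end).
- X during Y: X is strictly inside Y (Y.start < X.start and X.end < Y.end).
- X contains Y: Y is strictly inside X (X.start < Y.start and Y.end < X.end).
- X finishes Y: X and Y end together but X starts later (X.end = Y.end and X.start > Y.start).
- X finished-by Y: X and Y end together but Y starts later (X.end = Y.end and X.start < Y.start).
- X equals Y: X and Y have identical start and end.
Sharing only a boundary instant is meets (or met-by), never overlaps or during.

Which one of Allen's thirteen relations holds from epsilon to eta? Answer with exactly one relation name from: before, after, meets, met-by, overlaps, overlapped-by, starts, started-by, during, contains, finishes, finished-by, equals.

epsilon = [11:20, 16:25]; eta = [08:00, 08:40].
Compare endpoints: epsilon.start > eta.start, epsilon.start > eta.end, epsilon.end > eta.start, epsilon.end > eta.end.
That pattern is 'after'.

after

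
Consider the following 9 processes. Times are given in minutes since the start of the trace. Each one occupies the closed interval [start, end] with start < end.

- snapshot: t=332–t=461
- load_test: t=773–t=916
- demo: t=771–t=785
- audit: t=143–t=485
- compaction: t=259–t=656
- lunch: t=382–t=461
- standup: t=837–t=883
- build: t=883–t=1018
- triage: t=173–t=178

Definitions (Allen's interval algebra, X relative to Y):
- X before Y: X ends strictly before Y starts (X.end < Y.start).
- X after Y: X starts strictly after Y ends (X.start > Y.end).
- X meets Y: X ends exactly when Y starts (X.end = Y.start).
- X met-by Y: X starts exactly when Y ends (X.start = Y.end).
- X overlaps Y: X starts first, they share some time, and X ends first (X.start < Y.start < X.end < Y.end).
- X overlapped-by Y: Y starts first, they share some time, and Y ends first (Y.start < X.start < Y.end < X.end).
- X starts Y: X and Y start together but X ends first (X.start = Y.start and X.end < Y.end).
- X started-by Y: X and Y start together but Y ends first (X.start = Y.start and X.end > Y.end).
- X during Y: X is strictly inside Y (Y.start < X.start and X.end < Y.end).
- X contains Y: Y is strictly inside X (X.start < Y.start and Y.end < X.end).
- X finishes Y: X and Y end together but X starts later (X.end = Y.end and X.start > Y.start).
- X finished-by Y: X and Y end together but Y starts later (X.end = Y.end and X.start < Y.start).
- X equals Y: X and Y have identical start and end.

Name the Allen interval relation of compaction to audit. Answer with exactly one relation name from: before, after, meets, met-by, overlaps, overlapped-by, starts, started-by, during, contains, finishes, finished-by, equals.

overlapped-by

compaction = [t=259, t=656]; audit = [t=143, t=485].
Compare endpoints: compaction.start > audit.start, compaction.start < audit.end, compaction.end > audit.start, compaction.end > audit.end.
That pattern is 'overlapped-by'.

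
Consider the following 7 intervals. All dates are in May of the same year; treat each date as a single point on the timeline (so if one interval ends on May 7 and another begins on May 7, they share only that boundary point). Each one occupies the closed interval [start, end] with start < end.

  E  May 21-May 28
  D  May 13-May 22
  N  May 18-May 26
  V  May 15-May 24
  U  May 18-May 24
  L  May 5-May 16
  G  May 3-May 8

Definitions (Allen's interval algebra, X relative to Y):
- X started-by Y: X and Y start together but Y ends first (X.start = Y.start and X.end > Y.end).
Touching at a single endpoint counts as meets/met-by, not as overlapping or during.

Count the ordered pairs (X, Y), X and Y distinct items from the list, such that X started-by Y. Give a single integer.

1

Checking all 42 ordered pairs for relation 'started-by'; matching pairs in alphabetical order:
(N, U): N started-by U ✓
Count: 1.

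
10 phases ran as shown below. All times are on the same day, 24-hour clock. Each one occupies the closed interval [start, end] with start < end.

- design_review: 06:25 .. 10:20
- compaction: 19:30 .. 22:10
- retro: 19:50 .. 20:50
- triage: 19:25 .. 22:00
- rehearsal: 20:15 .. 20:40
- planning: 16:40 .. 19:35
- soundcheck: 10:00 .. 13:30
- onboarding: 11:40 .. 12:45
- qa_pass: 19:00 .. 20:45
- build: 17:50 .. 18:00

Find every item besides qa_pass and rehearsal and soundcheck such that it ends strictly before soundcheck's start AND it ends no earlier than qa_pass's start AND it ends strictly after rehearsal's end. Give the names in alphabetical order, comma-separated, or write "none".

Conditions: its end is strictly before soundcheck's start (X.end < 10:00) AND its end is no earlier than qa_pass's start (X.end >= 19:00) AND its end is strictly after rehearsal's end (X.end > 20:40).
build: end 18:00 < 10:00? ✗; end 18:00 >= 19:00? ✗; end 18:00 > 20:40? ✗ → no.
compaction: end 22:10 < 10:00? ✗; end 22:10 >= 19:00? ✓; end 22:10 > 20:40? ✓ → no.
design_review: end 10:20 < 10:00? ✗; end 10:20 >= 19:00? ✗; end 10:20 > 20:40? ✗ → no.
onboarding: end 12:45 < 10:00? ✗; end 12:45 >= 19:00? ✗; end 12:45 > 20:40? ✗ → no.
planning: end 19:35 < 10:00? ✗; end 19:35 >= 19:00? ✓; end 19:35 > 20:40? ✗ → no.
retro: end 20:50 < 10:00? ✗; end 20:50 >= 19:00? ✓; end 20:50 > 20:40? ✓ → no.
triage: end 22:00 < 10:00? ✗; end 22:00 >= 19:00? ✓; end 22:00 > 20:40? ✓ → no.
Result: none.

none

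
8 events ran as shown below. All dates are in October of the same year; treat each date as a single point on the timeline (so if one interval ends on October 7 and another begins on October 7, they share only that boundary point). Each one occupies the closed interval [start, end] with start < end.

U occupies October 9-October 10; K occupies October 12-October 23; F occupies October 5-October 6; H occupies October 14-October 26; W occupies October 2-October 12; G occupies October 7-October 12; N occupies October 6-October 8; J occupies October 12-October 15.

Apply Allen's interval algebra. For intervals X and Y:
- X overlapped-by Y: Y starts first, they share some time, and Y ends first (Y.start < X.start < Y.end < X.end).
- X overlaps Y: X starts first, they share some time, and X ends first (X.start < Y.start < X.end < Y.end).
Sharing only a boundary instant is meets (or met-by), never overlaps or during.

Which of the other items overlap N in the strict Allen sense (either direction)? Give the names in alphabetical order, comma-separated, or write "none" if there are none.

Target N = [October 6, October 8].
F [October 5, October 6] → meets → no.
G [October 7, October 12] → overlapped-by → yes.
H [October 14, October 26] → after → no.
J [October 12, October 15] → after → no.
K [October 12, October 23] → after → no.
U [October 9, October 10] → after → no.
W [October 2, October 12] → contains → no.
Result: G.

G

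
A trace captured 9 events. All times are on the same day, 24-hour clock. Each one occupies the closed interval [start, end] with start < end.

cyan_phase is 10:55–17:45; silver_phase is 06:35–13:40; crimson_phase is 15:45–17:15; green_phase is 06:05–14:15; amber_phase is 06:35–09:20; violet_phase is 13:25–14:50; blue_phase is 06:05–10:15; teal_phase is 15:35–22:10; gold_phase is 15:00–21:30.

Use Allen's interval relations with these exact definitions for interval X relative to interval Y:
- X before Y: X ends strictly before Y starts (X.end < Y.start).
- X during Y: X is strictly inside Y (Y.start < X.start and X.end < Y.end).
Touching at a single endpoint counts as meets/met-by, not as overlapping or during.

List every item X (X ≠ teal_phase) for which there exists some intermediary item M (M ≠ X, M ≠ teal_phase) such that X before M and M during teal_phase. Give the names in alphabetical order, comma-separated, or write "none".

amber_phase, blue_phase, green_phase, silver_phase, violet_phase

Target teal_phase = [15:35, 22:10].
Intermediaries M with M during teal_phase: crimson_phase.
Via crimson_phase — items with X before crimson_phase: amber_phase, blue_phase, green_phase, silver_phase, violet_phase.
Union: amber_phase, blue_phase, green_phase, silver_phase, violet_phase.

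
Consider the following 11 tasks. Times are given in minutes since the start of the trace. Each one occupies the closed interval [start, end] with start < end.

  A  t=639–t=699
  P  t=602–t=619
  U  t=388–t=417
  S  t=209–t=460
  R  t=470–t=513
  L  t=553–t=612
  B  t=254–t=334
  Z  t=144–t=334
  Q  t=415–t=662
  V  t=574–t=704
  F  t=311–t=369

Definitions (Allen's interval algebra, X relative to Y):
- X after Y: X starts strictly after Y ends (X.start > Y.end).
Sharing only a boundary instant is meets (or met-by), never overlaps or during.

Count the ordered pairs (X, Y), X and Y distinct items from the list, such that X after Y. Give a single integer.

Checking all 110 ordered pairs for relation 'after'; matching pairs in alphabetical order:
(A, B): A after B ✓
(A, F): A after F ✓
(A, L): A after L ✓
(A, P): A after P ✓
(A, R): A after R ✓
(A, S): A after S ✓
(A, U): A after U ✓
(A, Z): A after Z ✓
(L, B): L after B ✓
(L, F): L after F ✓
(L, R): L after R ✓
(L, S): L after S ✓
(L, U): L after U ✓
(L, Z): L after Z ✓
(P, B): P after B ✓
(P, F): P after F ✓
(P, R): P after R ✓
(P, S): P after S ✓
(P, U): P after U ✓
(P, Z): P after Z ✓
(Q, B): Q after B ✓
(Q, F): Q after F ✓
(Q, Z): Q after Z ✓
(R, B): R after B ✓
... plus 13 further pairs not listed.
Count: 37.

37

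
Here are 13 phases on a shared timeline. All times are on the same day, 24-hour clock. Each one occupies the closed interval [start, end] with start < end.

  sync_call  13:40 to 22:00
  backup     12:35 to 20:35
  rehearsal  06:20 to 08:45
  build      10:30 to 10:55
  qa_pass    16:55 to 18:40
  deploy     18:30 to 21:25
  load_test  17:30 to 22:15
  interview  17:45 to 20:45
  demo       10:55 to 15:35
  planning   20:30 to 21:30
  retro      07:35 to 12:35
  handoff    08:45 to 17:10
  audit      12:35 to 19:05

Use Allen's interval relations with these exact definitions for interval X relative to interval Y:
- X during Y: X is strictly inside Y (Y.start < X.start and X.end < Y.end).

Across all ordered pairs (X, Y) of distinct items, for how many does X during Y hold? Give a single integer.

Checking all 156 ordered pairs for relation 'during'; matching pairs in alphabetical order:
(build, handoff): build during handoff ✓
(build, retro): build during retro ✓
(demo, handoff): demo during handoff ✓
(deploy, load_test): deploy during load_test ✓
(deploy, sync_call): deploy during sync_call ✓
(interview, load_test): interview during load_test ✓
(interview, sync_call): interview during sync_call ✓
(planning, load_test): planning during load_test ✓
(planning, sync_call): planning during sync_call ✓
(qa_pass, audit): qa_pass during audit ✓
(qa_pass, backup): qa_pass during backup ✓
(qa_pass, sync_call): qa_pass during sync_call ✓
Count: 12.

12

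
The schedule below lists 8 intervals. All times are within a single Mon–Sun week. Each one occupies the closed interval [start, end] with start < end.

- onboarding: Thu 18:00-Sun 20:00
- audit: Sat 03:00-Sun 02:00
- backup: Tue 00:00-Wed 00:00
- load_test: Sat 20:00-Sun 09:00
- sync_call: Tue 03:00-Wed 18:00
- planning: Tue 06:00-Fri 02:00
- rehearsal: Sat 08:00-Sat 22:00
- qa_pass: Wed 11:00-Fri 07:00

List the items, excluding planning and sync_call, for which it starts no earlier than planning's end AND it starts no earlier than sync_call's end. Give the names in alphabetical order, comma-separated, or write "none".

audit, load_test, rehearsal

Conditions: its start is no earlier than planning's end (X.start >= Fri 02:00) AND its start is no earlier than sync_call's end (X.start >= Wed 18:00).
audit: start Sat 03:00 >= Fri 02:00? ✓; start Sat 03:00 >= Wed 18:00? ✓ → yes.
backup: start Tue 00:00 >= Fri 02:00? ✗; start Tue 00:00 >= Wed 18:00? ✗ → no.
load_test: start Sat 20:00 >= Fri 02:00? ✓; start Sat 20:00 >= Wed 18:00? ✓ → yes.
onboarding: start Thu 18:00 >= Fri 02:00? ✗; start Thu 18:00 >= Wed 18:00? ✓ → no.
qa_pass: start Wed 11:00 >= Fri 02:00? ✗; start Wed 11:00 >= Wed 18:00? ✗ → no.
rehearsal: start Sat 08:00 >= Fri 02:00? ✓; start Sat 08:00 >= Wed 18:00? ✓ → yes.
Result: audit, load_test, rehearsal.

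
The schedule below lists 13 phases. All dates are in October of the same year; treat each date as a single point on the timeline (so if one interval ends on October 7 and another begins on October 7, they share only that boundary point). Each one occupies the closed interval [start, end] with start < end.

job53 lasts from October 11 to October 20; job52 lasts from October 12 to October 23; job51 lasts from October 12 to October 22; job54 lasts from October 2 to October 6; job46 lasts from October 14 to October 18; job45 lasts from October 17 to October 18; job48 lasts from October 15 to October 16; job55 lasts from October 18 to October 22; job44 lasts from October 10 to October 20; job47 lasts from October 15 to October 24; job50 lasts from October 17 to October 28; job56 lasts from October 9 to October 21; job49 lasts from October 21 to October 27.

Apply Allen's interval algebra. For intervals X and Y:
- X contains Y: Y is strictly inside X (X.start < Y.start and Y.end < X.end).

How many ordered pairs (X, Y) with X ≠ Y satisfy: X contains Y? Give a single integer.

23

Checking all 156 ordered pairs for relation 'contains'; matching pairs in alphabetical order:
(job44, job45): job44 contains job45 ✓
(job44, job46): job44 contains job46 ✓
(job44, job48): job44 contains job48 ✓
(job46, job48): job46 contains job48 ✓
(job47, job45): job47 contains job45 ✓
(job47, job55): job47 contains job55 ✓
(job50, job49): job50 contains job49 ✓
(job50, job55): job50 contains job55 ✓
(job51, job45): job51 contains job45 ✓
(job51, job46): job51 contains job46 ✓
(job51, job48): job51 contains job48 ✓
(job52, job45): job52 contains job45 ✓
(job52, job46): job52 contains job46 ✓
(job52, job48): job52 contains job48 ✓
(job52, job55): job52 contains job55 ✓
(job53, job45): job53 contains job45 ✓
(job53, job46): job53 contains job46 ✓
(job53, job48): job53 contains job48 ✓
(job56, job44): job56 contains job44 ✓
(job56, job45): job56 contains job45 ✓
(job56, job46): job56 contains job46 ✓
(job56, job48): job56 contains job48 ✓
(job56, job53): job56 contains job53 ✓
Count: 23.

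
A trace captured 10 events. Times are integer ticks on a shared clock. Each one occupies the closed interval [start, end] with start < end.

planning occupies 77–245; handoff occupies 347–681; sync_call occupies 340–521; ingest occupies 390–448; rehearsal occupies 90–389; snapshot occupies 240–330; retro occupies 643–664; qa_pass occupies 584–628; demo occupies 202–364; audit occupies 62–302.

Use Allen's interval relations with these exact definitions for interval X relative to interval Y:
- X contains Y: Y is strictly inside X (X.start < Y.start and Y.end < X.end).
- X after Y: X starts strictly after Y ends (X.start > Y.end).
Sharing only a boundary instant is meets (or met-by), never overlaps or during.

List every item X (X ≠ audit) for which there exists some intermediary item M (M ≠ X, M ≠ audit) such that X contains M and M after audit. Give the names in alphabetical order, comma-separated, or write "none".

handoff, sync_call

Target audit = [62, 302].
Intermediaries M with M after audit: handoff, ingest, qa_pass, retro, sync_call.
Via handoff — items with X contains handoff: none.
Via ingest — items with X contains ingest: handoff, sync_call.
Via qa_pass — items with X contains qa_pass: handoff.
Via retro — items with X contains retro: handoff.
Via sync_call — items with X contains sync_call: none.
Union: handoff, sync_call.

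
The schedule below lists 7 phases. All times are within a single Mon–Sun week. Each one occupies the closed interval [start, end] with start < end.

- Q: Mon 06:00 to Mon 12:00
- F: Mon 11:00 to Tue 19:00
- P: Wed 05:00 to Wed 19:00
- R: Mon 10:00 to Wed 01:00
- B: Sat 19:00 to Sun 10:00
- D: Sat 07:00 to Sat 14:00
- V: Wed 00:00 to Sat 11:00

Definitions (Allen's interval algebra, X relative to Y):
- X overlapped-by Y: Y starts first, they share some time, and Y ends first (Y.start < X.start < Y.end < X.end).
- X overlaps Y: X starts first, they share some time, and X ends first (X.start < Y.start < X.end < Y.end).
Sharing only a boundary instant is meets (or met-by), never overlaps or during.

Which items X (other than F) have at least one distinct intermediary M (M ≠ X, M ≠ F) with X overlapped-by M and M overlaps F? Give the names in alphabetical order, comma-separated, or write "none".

R

Target F = [Mon 11:00, Tue 19:00].
Intermediaries M with M overlaps F: Q.
Via Q — items with X overlapped-by Q: R.
Union: R.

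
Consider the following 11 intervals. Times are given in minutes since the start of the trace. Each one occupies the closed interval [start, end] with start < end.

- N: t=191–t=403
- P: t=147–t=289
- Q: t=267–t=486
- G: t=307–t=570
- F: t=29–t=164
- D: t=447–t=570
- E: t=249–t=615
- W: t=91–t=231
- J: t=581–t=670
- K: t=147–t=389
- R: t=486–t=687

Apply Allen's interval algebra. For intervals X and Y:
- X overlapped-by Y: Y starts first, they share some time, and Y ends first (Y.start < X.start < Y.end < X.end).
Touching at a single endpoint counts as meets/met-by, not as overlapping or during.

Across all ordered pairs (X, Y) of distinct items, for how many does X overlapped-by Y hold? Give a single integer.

Checking all 110 ordered pairs for relation 'overlapped-by'; matching pairs in alphabetical order:
(D, Q): D overlapped-by Q ✓
(E, K): E overlapped-by K ✓
(E, N): E overlapped-by N ✓
(E, P): E overlapped-by P ✓
(G, K): G overlapped-by K ✓
(G, N): G overlapped-by N ✓
(G, Q): G overlapped-by Q ✓
(J, E): J overlapped-by E ✓
(K, F): K overlapped-by F ✓
(K, W): K overlapped-by W ✓
(N, K): N overlapped-by K ✓
(N, P): N overlapped-by P ✓
(N, W): N overlapped-by W ✓
(P, F): P overlapped-by F ✓
(P, W): P overlapped-by W ✓
(Q, K): Q overlapped-by K ✓
(Q, N): Q overlapped-by N ✓
(Q, P): Q overlapped-by P ✓
(R, D): R overlapped-by D ✓
(R, E): R overlapped-by E ✓
(R, G): R overlapped-by G ✓
(W, F): W overlapped-by F ✓
Count: 22.

22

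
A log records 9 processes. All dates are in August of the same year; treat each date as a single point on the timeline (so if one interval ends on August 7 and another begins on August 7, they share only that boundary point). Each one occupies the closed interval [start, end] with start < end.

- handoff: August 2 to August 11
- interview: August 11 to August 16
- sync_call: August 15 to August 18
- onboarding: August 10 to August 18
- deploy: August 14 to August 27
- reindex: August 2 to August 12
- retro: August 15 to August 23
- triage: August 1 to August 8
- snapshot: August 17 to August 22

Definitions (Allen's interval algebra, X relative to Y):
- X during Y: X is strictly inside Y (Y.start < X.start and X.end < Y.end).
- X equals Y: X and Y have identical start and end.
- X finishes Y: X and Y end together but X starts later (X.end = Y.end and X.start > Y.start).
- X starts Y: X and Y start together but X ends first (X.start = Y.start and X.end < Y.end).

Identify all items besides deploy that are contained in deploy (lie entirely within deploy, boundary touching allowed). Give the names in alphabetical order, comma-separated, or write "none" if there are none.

retro, snapshot, sync_call

Target deploy = [August 14, August 27].
handoff [August 2, August 11] → before → no.
interview [August 11, August 16] → overlaps → no.
onboarding [August 10, August 18] → overlaps → no.
reindex [August 2, August 12] → before → no.
retro [August 15, August 23] → during → yes.
snapshot [August 17, August 22] → during → yes.
sync_call [August 15, August 18] → during → yes.
triage [August 1, August 8] → before → no.
Result: retro, snapshot, sync_call.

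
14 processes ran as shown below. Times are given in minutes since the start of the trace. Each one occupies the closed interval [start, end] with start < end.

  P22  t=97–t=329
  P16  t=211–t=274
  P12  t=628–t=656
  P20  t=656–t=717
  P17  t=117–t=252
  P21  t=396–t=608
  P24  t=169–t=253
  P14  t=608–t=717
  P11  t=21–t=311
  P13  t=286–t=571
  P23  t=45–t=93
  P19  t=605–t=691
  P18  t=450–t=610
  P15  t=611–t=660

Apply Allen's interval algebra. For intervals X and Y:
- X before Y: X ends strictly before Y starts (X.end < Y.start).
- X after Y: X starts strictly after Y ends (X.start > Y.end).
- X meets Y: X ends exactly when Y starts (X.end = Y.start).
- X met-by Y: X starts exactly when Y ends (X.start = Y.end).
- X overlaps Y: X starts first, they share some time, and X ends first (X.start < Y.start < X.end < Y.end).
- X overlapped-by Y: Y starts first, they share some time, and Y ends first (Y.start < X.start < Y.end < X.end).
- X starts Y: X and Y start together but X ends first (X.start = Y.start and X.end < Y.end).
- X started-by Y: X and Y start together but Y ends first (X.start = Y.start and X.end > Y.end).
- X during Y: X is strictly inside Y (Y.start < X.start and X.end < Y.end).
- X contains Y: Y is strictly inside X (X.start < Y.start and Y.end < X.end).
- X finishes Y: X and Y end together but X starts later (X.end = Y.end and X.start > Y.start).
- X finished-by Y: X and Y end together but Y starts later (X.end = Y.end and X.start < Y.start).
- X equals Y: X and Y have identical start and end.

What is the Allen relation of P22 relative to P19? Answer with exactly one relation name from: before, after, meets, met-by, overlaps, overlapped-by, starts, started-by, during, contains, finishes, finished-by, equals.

P22 = [t=97, t=329]; P19 = [t=605, t=691].
Compare endpoints: P22.start < P19.start, P22.start < P19.end, P22.end < P19.start, P22.end < P19.end.
That pattern is 'before'.

before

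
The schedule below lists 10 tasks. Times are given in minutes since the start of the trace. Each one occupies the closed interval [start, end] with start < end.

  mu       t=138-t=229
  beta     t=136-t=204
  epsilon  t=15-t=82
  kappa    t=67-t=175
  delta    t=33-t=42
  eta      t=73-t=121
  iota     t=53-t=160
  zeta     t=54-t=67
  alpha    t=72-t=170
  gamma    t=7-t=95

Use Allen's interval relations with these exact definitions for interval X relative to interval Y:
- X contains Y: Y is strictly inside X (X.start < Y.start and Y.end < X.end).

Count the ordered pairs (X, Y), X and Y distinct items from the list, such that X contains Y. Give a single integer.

10

Checking all 90 ordered pairs for relation 'contains'; matching pairs in alphabetical order:
(alpha, eta): alpha contains eta ✓
(epsilon, delta): epsilon contains delta ✓
(epsilon, zeta): epsilon contains zeta ✓
(gamma, delta): gamma contains delta ✓
(gamma, epsilon): gamma contains epsilon ✓
(gamma, zeta): gamma contains zeta ✓
(iota, eta): iota contains eta ✓
(iota, zeta): iota contains zeta ✓
(kappa, alpha): kappa contains alpha ✓
(kappa, eta): kappa contains eta ✓
Count: 10.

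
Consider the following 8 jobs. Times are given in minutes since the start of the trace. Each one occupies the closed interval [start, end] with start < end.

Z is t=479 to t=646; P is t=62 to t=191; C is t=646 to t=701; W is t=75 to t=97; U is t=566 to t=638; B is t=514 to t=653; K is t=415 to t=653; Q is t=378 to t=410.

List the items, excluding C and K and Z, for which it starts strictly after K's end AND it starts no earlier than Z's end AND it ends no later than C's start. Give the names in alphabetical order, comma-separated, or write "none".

Conditions: its start is strictly after K's end (X.start > t=653) AND its start is no earlier than Z's end (X.start >= t=646) AND its end is no later than C's start (X.end <= t=646).
B: start t=514 > t=653? ✗; start t=514 >= t=646? ✗; end t=653 <= t=646? ✗ → no.
P: start t=62 > t=653? ✗; start t=62 >= t=646? ✗; end t=191 <= t=646? ✓ → no.
Q: start t=378 > t=653? ✗; start t=378 >= t=646? ✗; end t=410 <= t=646? ✓ → no.
U: start t=566 > t=653? ✗; start t=566 >= t=646? ✗; end t=638 <= t=646? ✓ → no.
W: start t=75 > t=653? ✗; start t=75 >= t=646? ✗; end t=97 <= t=646? ✓ → no.
Result: none.

none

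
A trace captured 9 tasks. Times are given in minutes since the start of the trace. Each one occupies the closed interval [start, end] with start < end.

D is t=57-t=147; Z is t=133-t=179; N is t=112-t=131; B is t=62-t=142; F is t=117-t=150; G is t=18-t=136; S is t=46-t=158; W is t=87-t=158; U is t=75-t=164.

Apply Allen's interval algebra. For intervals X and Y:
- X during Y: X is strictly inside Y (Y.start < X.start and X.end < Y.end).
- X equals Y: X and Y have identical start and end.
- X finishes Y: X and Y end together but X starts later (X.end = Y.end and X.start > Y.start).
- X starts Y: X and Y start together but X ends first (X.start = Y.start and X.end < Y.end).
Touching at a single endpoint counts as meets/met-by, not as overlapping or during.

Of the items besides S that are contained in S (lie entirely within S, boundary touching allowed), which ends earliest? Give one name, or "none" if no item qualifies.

Target S = [t=46, t=158].
B [t=62, t=142] → during → candidate.
D [t=57, t=147] → during → candidate.
F [t=117, t=150] → during → candidate.
G [t=18, t=136] → overlaps → excluded.
N [t=112, t=131] → during → candidate.
U [t=75, t=164] → overlapped-by → excluded.
W [t=87, t=158] → finishes → candidate.
Z [t=133, t=179] → overlapped-by → excluded.
Among candidates, earliest end is t=131 → N.

N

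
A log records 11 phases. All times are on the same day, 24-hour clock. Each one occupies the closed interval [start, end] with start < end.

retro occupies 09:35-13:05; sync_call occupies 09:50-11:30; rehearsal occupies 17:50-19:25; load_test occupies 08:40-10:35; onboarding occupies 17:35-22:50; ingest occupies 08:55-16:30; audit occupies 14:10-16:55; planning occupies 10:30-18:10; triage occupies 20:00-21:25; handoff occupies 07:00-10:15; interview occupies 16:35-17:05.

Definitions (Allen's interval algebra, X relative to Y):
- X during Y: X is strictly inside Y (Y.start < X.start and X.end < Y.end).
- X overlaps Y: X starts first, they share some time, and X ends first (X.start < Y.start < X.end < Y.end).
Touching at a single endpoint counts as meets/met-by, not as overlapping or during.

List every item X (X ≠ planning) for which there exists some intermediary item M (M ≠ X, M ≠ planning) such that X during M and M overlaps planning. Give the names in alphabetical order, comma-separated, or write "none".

retro, sync_call

Target planning = [10:30, 18:10].
Intermediaries M with M overlaps planning: ingest, load_test, retro, sync_call.
Via ingest — items with X during ingest: retro, sync_call.
Via load_test — items with X during load_test: none.
Via retro — items with X during retro: sync_call.
Via sync_call — items with X during sync_call: none.
Union: retro, sync_call.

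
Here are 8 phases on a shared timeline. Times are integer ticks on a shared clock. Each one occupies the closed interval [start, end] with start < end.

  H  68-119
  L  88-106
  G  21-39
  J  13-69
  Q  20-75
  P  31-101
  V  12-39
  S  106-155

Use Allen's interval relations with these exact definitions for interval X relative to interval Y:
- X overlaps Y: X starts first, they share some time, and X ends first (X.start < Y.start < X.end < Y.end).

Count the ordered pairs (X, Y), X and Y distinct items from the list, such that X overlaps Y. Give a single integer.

12

Checking all 56 ordered pairs for relation 'overlaps'; matching pairs in alphabetical order:
(G, P): G overlaps P ✓
(H, S): H overlaps S ✓
(J, H): J overlaps H ✓
(J, P): J overlaps P ✓
(J, Q): J overlaps Q ✓
(P, H): P overlaps H ✓
(P, L): P overlaps L ✓
(Q, H): Q overlaps H ✓
(Q, P): Q overlaps P ✓
(V, J): V overlaps J ✓
(V, P): V overlaps P ✓
(V, Q): V overlaps Q ✓
Count: 12.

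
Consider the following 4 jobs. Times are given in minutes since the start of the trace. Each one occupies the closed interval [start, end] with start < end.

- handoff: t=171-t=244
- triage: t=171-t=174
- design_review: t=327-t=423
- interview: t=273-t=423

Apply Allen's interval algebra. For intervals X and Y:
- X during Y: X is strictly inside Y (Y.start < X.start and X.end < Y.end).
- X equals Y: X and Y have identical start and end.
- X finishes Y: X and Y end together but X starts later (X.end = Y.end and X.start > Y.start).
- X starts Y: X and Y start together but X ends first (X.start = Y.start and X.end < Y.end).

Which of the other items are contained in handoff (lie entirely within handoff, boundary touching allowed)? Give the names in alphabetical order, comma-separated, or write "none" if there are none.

triage

Target handoff = [t=171, t=244].
design_review [t=327, t=423] → after → no.
interview [t=273, t=423] → after → no.
triage [t=171, t=174] → starts → yes.
Result: triage.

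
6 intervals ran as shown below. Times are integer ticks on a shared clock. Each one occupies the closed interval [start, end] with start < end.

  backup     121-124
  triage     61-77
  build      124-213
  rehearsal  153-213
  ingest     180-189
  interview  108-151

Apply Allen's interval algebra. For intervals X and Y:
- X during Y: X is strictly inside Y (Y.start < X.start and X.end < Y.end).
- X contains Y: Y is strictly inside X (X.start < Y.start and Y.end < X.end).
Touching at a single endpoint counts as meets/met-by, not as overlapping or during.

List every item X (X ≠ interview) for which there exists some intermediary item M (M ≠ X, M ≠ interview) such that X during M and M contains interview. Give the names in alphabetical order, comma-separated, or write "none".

none

Target interview = [108, 151].
Intermediaries M with M contains interview: none.
Union: none.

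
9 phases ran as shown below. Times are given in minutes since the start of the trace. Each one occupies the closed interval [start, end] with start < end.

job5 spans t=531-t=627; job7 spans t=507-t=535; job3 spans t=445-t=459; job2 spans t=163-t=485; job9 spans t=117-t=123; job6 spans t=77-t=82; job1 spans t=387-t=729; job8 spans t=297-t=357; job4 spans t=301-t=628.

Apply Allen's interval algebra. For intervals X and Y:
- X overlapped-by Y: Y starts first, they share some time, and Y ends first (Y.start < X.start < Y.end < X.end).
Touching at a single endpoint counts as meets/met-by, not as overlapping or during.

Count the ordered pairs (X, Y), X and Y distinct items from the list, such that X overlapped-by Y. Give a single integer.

5

Checking all 72 ordered pairs for relation 'overlapped-by'; matching pairs in alphabetical order:
(job1, job2): job1 overlapped-by job2 ✓
(job1, job4): job1 overlapped-by job4 ✓
(job4, job2): job4 overlapped-by job2 ✓
(job4, job8): job4 overlapped-by job8 ✓
(job5, job7): job5 overlapped-by job7 ✓
Count: 5.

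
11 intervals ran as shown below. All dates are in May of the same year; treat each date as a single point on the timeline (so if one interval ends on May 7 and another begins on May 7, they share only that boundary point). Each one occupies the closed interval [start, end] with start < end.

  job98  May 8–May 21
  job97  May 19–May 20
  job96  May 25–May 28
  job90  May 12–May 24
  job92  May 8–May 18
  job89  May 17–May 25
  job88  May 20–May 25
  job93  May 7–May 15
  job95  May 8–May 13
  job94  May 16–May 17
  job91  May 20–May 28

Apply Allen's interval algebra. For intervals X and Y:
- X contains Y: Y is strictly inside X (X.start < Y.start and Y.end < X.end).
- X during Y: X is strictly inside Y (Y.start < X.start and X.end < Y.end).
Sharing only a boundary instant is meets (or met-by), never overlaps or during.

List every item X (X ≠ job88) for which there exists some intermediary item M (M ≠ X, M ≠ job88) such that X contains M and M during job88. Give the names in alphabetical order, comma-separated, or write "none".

Target job88 = [May 20, May 25].
Intermediaries M with M during job88: none.
Union: none.

none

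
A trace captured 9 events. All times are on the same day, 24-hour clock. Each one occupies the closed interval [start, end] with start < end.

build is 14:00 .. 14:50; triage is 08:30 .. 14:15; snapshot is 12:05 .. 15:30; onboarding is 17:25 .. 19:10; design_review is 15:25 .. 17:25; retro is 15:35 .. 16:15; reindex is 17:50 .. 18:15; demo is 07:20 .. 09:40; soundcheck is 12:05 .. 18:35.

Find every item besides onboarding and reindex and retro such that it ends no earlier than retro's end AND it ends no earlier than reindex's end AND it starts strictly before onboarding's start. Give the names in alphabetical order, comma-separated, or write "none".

Conditions: its end is no earlier than retro's end (X.end >= 16:15) AND its end is no earlier than reindex's end (X.end >= 18:15) AND its start is strictly before onboarding's start (X.start < 17:25).
build: end 14:50 >= 16:15? ✗; end 14:50 >= 18:15? ✗; start 14:00 < 17:25? ✓ → no.
demo: end 09:40 >= 16:15? ✗; end 09:40 >= 18:15? ✗; start 07:20 < 17:25? ✓ → no.
design_review: end 17:25 >= 16:15? ✓; end 17:25 >= 18:15? ✗; start 15:25 < 17:25? ✓ → no.
snapshot: end 15:30 >= 16:15? ✗; end 15:30 >= 18:15? ✗; start 12:05 < 17:25? ✓ → no.
soundcheck: end 18:35 >= 16:15? ✓; end 18:35 >= 18:15? ✓; start 12:05 < 17:25? ✓ → yes.
triage: end 14:15 >= 16:15? ✗; end 14:15 >= 18:15? ✗; start 08:30 < 17:25? ✓ → no.
Result: soundcheck.

soundcheck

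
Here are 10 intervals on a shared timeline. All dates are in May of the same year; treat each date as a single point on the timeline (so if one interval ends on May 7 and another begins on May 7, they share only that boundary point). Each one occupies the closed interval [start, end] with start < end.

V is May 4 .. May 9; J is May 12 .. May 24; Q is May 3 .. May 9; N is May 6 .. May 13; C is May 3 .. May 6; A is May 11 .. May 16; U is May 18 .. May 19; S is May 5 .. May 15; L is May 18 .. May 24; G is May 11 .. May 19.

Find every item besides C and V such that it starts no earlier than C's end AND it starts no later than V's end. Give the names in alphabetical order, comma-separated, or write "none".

Conditions: its start is no earlier than C's end (X.start >= May 6) AND its start is no later than V's end (X.start <= May 9).
A: start May 11 >= May 6? ✓; start May 11 <= May 9? ✗ → no.
G: start May 11 >= May 6? ✓; start May 11 <= May 9? ✗ → no.
J: start May 12 >= May 6? ✓; start May 12 <= May 9? ✗ → no.
L: start May 18 >= May 6? ✓; start May 18 <= May 9? ✗ → no.
N: start May 6 >= May 6? ✓; start May 6 <= May 9? ✓ → yes.
Q: start May 3 >= May 6? ✗; start May 3 <= May 9? ✓ → no.
S: start May 5 >= May 6? ✗; start May 5 <= May 9? ✓ → no.
U: start May 18 >= May 6? ✓; start May 18 <= May 9? ✗ → no.
Result: N.

N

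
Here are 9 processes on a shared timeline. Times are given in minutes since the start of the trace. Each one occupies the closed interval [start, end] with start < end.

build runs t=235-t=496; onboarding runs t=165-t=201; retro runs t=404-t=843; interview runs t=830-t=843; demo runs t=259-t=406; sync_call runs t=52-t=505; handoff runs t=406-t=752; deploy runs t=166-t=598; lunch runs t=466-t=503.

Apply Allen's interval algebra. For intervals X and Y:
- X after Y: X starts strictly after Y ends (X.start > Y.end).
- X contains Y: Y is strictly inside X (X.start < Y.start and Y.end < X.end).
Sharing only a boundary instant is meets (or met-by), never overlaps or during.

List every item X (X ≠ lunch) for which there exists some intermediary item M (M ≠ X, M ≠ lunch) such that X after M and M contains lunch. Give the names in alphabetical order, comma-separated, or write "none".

Target lunch = [t=466, t=503].
Intermediaries M with M contains lunch: deploy, handoff, retro, sync_call.
Via deploy — items with X after deploy: interview.
Via handoff — items with X after handoff: interview.
Via retro — items with X after retro: none.
Via sync_call — items with X after sync_call: interview.
Union: interview.

interview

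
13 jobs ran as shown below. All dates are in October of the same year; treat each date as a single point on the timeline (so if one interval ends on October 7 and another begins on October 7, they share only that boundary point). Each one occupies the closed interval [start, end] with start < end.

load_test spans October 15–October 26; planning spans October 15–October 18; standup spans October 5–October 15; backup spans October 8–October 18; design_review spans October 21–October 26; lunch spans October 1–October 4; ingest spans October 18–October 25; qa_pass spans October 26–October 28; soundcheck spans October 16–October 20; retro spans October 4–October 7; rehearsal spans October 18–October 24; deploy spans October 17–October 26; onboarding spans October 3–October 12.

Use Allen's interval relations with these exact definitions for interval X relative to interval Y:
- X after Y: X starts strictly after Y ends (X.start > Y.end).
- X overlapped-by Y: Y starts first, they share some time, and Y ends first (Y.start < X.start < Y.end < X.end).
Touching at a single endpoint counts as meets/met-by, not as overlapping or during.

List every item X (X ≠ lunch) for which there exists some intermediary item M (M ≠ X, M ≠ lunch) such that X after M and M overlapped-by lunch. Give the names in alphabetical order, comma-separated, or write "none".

Target lunch = [October 1, October 4].
Intermediaries M with M overlapped-by lunch: onboarding.
Via onboarding — items with X after onboarding: deploy, design_review, ingest, load_test, planning, qa_pass, rehearsal, soundcheck.
Union: deploy, design_review, ingest, load_test, planning, qa_pass, rehearsal, soundcheck.

deploy, design_review, ingest, load_test, planning, qa_pass, rehearsal, soundcheck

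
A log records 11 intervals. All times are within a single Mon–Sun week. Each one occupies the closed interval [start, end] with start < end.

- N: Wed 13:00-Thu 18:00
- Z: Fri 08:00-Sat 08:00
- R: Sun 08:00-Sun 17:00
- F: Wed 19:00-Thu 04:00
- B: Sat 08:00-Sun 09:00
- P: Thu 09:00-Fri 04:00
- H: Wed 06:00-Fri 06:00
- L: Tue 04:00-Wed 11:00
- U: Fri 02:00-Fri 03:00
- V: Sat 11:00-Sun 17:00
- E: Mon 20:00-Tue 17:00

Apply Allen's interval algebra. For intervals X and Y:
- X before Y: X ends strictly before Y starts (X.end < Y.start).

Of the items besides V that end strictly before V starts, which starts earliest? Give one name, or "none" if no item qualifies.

E

Target V = [Sat 11:00, Sun 17:00].
B [Sat 08:00, Sun 09:00] → overlaps → excluded.
E [Mon 20:00, Tue 17:00] → before → candidate.
F [Wed 19:00, Thu 04:00] → before → candidate.
H [Wed 06:00, Fri 06:00] → before → candidate.
L [Tue 04:00, Wed 11:00] → before → candidate.
N [Wed 13:00, Thu 18:00] → before → candidate.
P [Thu 09:00, Fri 04:00] → before → candidate.
R [Sun 08:00, Sun 17:00] → finishes → excluded.
U [Fri 02:00, Fri 03:00] → before → candidate.
Z [Fri 08:00, Sat 08:00] → before → candidate.
Among candidates, earliest start is Mon 20:00 → E.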